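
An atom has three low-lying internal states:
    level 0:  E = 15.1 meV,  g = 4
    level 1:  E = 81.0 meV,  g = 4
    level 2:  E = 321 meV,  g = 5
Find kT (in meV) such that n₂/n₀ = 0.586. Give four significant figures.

n₂/n₀ = (g₂/g₀) exp[−(E₂−E₀)/kT] = 0.586.
⇒ (E₂−E₀)/kT = ln((5/4)/0.586) = ln(2.13311) = 0.757581.
kT = 305.9 meV / 0.757581 = 403.8 meV.

403.8 meV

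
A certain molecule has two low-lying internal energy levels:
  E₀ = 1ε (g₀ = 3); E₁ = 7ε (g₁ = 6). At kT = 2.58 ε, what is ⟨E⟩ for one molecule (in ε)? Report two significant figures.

2.0 ε

Eᵢ/kT = 0.3876, 2.713.
Z = Σ gᵢe^(−Eᵢ/kT) = 3·e^(−0.3876) + 6·e^(−2.713) = 2.036 + 0.3980 = 2.434.
⟨E⟩ = Σ Eᵢ gᵢe^(−Eᵢ/kT) / Z = (1·2.036 + 7·0.3980) / 2.434 = 2.0 ε.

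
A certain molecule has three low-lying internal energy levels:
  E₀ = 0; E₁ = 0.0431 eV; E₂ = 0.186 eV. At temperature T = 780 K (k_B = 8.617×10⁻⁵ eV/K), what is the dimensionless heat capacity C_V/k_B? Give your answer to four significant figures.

0.3354

k_BT = 8.617×10⁻⁵ × 780 K = 0.0672126 eV.
Eᵢ/kT = 0, 0.641249, 2.76734.
Z = Σ e^(−Eᵢ/kT) = e^(−0) + e^(−0.641249) + e^(−2.76734) = 1.00000 + 0.526634 + 0.0628289 = 1.58946.
⟨E⟩ = 0.0216326 eV, ⟨E²⟩ = 0.00198301 eV².
C_V/k_B = (⟨E²⟩ − ⟨E⟩²)/(kT)² = (0.00198301 − 0.000467969)/0.00451753 = 0.3354.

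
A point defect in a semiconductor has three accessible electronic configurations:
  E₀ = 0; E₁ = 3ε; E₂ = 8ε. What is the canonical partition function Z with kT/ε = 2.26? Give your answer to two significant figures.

Z = 1.3

Eᵢ/kT = 0, 1.327, 3.540.
Z = Σ e^(−Eᵢ/kT) = e^(−0) + e^(−1.327) + e^(−3.540) = 1.000 + 0.2653 + 0.02901 = 1.294.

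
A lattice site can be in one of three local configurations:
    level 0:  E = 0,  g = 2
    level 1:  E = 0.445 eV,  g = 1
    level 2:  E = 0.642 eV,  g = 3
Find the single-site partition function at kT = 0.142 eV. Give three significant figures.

Eᵢ/kT = 0, 3.1338, 4.5211.
Z = Σ gᵢe^(−Eᵢ/kT) = 2·e^(−0) + 1·e^(−3.1338) + 3·e^(−4.5211) = 2.0000 + 0.043552 + 0.032631 = 2.0762.

Z = 2.08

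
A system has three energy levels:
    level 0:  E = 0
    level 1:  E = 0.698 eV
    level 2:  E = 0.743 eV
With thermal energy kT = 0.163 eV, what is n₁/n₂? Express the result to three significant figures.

1.32

n₁/n₂ = exp[−(E₁−E₂)/kT] = exp(−(-0.045 eV)/(0.163 eV)) = exp(0.27607) = 1.32.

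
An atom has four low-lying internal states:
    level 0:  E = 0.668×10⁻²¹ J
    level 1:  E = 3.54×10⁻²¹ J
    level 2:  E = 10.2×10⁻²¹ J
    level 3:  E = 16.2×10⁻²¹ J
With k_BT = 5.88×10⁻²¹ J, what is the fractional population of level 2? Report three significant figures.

0.105

Eᵢ/kT = 0.11361, 0.60204, 1.7347, 2.7551.
Z = Σ e^(−Eᵢ/kT) = e^(−0.11361) + e^(−0.60204) + e^(−1.7347) + e^(−2.7551) = 0.89261 + 0.54769 + 0.17645 + 0.063603 = 1.6804.
P₂ = e^(−E₂/kT) / Z = 0.17645/1.6804 = 0.105.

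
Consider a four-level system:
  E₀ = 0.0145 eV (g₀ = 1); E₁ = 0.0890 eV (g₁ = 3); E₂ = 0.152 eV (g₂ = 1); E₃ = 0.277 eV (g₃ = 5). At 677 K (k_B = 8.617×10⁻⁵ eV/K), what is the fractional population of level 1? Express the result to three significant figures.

0.421

k_BT = 8.617×10⁻⁵ × 677 K = 0.058337 eV.
Eᵢ/kT = 0.24856, 1.5256, 2.6056, 4.7483.
Z = Σ gᵢe^(−Eᵢ/kT) = 1·e^(−0.24856) + 3·e^(−1.5256) + 1·e^(−2.6056) + 5·e^(−4.7483) = 0.77992 + 0.65247 + 0.073859 + 0.043332 = 1.5496.
P₁ = g₁ e^(−E₁/kT) / Z = 0.65247/1.5496 = 0.421.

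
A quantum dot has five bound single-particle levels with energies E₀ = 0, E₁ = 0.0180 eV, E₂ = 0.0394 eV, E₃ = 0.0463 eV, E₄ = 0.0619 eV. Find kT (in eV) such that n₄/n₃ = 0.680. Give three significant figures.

0.0404 eV

n₄/n₃ = exp[−(E₄−E₃)/kT] = 0.680.
⇒ (E₄−E₃)/kT = ln(1/0.680) = ln(1.4706) = 0.38567.
kT = 0.0156 eV / 0.38567 = 0.0404 eV.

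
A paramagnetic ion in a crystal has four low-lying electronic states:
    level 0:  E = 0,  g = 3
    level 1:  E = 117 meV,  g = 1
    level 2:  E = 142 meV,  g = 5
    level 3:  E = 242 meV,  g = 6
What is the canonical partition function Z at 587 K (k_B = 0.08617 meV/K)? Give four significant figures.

k_BT = 0.08617 × 587 K = 50.5818 meV.
Eᵢ/kT = 0, 2.31308, 2.80733, 4.78433.
Z = Σ gᵢe^(−Eᵢ/kT) = 3·e^(−0) + 1·e^(−2.31308) + 5·e^(−2.80733) + 6·e^(−4.78433) = 3.00000 + 0.0989560 + 0.301830 + 0.0501583 = 3.45094.

Z = 3.451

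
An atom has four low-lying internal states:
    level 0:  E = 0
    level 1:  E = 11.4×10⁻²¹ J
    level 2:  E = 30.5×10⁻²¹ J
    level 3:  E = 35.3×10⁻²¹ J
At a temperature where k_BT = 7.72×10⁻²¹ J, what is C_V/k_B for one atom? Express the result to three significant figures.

0.672

Eᵢ/kT = 0, 1.4767, 3.9508, 4.5725.
Z = Σ e^(−Eᵢ/kT) = e^(−0) + e^(−1.4767) + e^(−3.9508) + e^(−4.5725) = 1.0000 + 0.22839 + 0.019239 + 0.010332 = 1.2580.
⟨E⟩ = 2.8260, ⟨E²⟩ = 48.055.
C_V/k_B = (⟨E²⟩ − ⟨E⟩²)/(kT)² = (48.055 − 7.9863)/59.598 = 0.672.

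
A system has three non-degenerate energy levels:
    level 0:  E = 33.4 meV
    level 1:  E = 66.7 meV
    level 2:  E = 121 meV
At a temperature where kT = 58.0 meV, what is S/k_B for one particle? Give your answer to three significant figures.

Eᵢ/kT = 0.57586, 1.1500, 2.0862.
Z = Σ e^(−Eᵢ/kT) = e^(−0.57586) + e^(−1.1500) + e^(−2.0862) = 0.56222 + 0.31664 + 0.12416 = 1.0030.
⟨E⟩ = Σ EᵢPᵢ = 54.757 meV.
S/k_B = ln Z + ⟨E⟩/kT = ln(1.0030) + 54.757/58.0 = 0.0029955 + 0.94409 = 0.947.

0.947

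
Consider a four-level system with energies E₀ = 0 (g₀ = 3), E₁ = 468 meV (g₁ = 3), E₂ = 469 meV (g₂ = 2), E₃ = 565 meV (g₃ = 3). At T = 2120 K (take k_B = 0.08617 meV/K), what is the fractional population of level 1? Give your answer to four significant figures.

k_BT = 0.08617 × 2120 K = 182.680 meV.
Eᵢ/kT = 0, 2.56186, 2.56733, 3.09284.
Z = Σ gᵢe^(−Eᵢ/kT) = 3·e^(−0) + 3·e^(−2.56186) + 2·e^(−2.56733) + 3·e^(−3.09284) = 3.00000 + 0.231483 + 0.153480 + 0.136119 = 3.52108.
P₁ = g₁ e^(−E₁/kT) / Z = 0.231483/3.52108 = 0.06574.

0.06574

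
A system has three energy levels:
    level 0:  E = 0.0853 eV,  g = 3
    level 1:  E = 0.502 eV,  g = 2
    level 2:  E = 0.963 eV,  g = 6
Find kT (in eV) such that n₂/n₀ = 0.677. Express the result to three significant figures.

n₂/n₀ = (g₂/g₀) exp[−(E₂−E₀)/kT] = 0.677.
⇒ (E₂−E₀)/kT = ln((6/3)/0.677) = ln(2.9542) = 1.0832.
kT = 0.8777 eV / 1.0832 = 0.810 eV.

0.810 eV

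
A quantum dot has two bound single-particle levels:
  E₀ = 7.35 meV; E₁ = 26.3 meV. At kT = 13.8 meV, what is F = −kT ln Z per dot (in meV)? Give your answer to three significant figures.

4.23 meV

Eᵢ/kT = 0.53261, 1.9058.
Z = Σ e^(−Eᵢ/kT) = e^(−0.53261) + e^(−1.9058) = 0.58707 + 0.14870 = 0.73577.
F = −kT ln Z = −13.8 × ln(0.73577) = −13.8 × -0.30684 = 4.23 meV.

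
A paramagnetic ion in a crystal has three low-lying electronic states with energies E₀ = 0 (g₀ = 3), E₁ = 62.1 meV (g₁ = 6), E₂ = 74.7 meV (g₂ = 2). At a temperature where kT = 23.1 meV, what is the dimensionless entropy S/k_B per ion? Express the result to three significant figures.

Eᵢ/kT = 0, 2.6883, 3.2338.
Z = Σ gᵢe^(−Eᵢ/kT) = 3·e^(−0) + 6·e^(−2.6883) + 2·e^(−3.2338) = 3.0000 + 0.40798 + 0.078815 = 3.4868.
⟨E⟩ = Σ EᵢPᵢ = 8.9546 meV.
S/k_B = ln Z + ⟨E⟩/kT = ln(3.4868) + 8.9546/23.1 = 1.2490 + 0.38765 = 1.64.

1.64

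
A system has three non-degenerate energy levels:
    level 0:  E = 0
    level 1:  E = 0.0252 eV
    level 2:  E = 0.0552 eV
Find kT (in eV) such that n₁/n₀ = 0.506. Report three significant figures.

0.0370 eV

n₁/n₀ = exp[−(E₁−E₀)/kT] = 0.506.
⇒ (E₁−E₀)/kT = ln(1/0.506) = ln(1.9763) = 0.68123.
kT = 0.0252 eV / 0.68123 = 0.0370 eV.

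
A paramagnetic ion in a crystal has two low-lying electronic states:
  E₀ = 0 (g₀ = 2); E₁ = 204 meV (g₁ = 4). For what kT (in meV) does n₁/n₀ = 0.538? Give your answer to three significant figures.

155 meV

n₁/n₀ = (g₁/g₀) exp[−(E₁−E₀)/kT] = 0.538.
⇒ (E₁−E₀)/kT = ln((4/2)/0.538) = ln(3.7175) = 1.3131.
kT = 204 meV / 1.3131 = 155 meV.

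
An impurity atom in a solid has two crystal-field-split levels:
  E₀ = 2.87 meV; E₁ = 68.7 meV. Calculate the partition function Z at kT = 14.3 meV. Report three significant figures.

Eᵢ/kT = 0.20070, 4.8042.
Z = Σ e^(−Eᵢ/kT) = e^(−0.20070) + e^(−4.8042) = 0.81816 + 0.0081953 = 0.82636.

Z = 0.826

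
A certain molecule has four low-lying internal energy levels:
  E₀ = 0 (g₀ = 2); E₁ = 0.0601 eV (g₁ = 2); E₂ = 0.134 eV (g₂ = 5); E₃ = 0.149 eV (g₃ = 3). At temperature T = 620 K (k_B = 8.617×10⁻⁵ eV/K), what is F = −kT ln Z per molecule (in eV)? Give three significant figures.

k_BT = 8.617×10⁻⁵ × 620 K = 0.053425 eV.
Eᵢ/kT = 0, 1.1249, 2.5082, 2.7890.
Z = Σ gᵢe^(−Eᵢ/kT) = 2·e^(−0) + 2·e^(−1.1249) + 5·e^(−2.5082) + 3·e^(−2.7890) = 2.0000 + 0.64937 + 0.40707 + 0.18445 = 3.2409.
F = −kT ln Z = −0.053425 × ln(3.2409) = −0.053425 × 1.1759 = -0.0628 eV.

-0.0628 eV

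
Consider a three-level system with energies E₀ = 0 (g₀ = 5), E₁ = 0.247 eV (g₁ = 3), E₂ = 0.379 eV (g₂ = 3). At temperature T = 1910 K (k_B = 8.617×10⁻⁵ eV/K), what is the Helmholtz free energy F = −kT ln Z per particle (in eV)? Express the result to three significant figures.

-0.294 eV

k_BT = 8.617×10⁻⁵ × 1910 K = 0.16458 eV.
Eᵢ/kT = 0, 1.5008, 2.3028.
Z = Σ gᵢe^(−Eᵢ/kT) = 5·e^(−0) + 3·e^(−1.5008) + 3·e^(−2.3028) = 5.0000 + 0.66886 + 0.29994 = 5.9688.
F = −kT ln Z = −0.16458 × ln(5.9688) = −0.16458 × 1.7865 = -0.294 eV.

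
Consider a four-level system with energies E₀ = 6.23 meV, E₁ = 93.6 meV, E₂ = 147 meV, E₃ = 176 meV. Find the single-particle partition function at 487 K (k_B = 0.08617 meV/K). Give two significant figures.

Z = 1.0

k_BT = 0.08617 × 487 K = 41.96 meV.
Eᵢ/kT = 0.1485, 2.231, 3.503, 4.194.
Z = Σ e^(−Eᵢ/kT) = e^(−0.1485) + e^(−2.231) + e^(−3.503) + e^(−4.194) = 0.8620 + 0.1074 + 0.03011 + 0.01509 = 1.015.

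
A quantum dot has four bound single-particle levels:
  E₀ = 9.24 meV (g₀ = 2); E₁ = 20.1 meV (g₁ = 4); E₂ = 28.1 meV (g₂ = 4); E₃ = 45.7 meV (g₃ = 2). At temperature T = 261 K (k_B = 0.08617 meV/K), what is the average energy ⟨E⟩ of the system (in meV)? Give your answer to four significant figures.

k_BT = 0.08617 × 261 K = 22.4904 meV.
Eᵢ/kT = 0.410842, 0.893715, 1.24942, 2.03198.
Z = Σ gᵢe^(−Eᵢ/kT) = 2·e^(−0.410842) + 4·e^(−0.893715) + 4·e^(−1.24942) + 2·e^(−2.03198) = 1.32618 + 1.63653 + 1.14668 + 0.262151 = 4.37154.
⟨E⟩ = Σ Eᵢ gᵢe^(−Eᵢ/kT) / Z = (9.24·1.32618 + 20.1·1.63653 + 28.1·1.14668 + 45.7·0.262151) / 4.37154 = 20.44 meV.

20.44 meV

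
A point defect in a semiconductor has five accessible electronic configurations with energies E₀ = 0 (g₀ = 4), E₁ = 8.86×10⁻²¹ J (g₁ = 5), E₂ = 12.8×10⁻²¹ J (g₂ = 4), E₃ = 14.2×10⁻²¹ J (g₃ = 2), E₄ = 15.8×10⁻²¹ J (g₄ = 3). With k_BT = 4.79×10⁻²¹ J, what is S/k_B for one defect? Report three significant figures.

Eᵢ/kT = 0, 1.8497, 2.6722, 2.9645, 3.2985.
Z = Σ gᵢe^(−Eᵢ/kT) = 4·e^(−0) + 5·e^(−1.8497) + 4·e^(−2.6722) + 2·e^(−2.9645) + 3·e^(−3.2985) = 4.0000 + 0.78642 + 0.27640 + 0.10317 + 0.11082 = 5.2768.
⟨E⟩ = Σ EᵢPᵢ = 2.6004 ×10⁻²¹ J.
S/k_B = ln Z + ⟨E⟩/kT = ln(5.2768) + 2.6004/4.79 = 1.6633 + 0.54288 = 2.21.

2.21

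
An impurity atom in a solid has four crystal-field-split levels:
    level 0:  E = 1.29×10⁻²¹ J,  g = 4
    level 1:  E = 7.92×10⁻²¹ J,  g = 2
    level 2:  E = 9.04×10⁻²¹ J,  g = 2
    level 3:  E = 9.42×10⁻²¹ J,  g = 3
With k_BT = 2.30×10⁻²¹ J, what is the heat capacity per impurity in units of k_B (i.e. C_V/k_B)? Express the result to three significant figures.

Eᵢ/kT = 0.56087, 3.4435, 3.9304, 4.0957.
Z = Σ gᵢe^(−Eᵢ/kT) = 4·e^(−0.56087) + 2·e^(−3.4435) + 2·e^(−3.9304) + 3·e^(−4.0957) = 2.2828 + 0.063905 + 0.039272 + 0.049932 = 2.4359.
⟨E⟩ = 1.7555, ⟨E²⟩ = 6.3416.
C_V/k_B = (⟨E²⟩ − ⟨E⟩²)/(kT)² = (6.3416 − 3.0818)/5.2900 = 0.616.

0.616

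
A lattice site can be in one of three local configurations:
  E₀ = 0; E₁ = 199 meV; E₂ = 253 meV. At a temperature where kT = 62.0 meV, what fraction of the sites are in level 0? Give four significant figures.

0.9458

Eᵢ/kT = 0, 3.20968, 4.08065.
Z = Σ e^(−Eᵢ/kT) = e^(−0) + e^(−3.20968) + e^(−4.08065) = 1.00000 + 0.0403695 + 0.0168965 = 1.05727.
P₀ = e^(−E₀/kT) / Z = 1.00000/1.05727 = 0.9458.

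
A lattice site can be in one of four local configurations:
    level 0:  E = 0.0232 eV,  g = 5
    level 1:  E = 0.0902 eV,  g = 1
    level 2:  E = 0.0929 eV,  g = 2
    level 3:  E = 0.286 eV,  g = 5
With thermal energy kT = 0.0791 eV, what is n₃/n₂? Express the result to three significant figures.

0.218

n₃/n₂ = (g₃/g₂) exp[−(E₃−E₂)/kT] = (5/2) × exp(−(0.1931 eV)/(0.0791 eV)) = (5/2) × exp(-2.4412) = 0.218.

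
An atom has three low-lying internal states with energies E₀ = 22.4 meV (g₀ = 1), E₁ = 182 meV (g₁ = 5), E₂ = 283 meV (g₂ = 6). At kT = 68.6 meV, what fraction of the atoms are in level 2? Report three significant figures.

0.0828

Eᵢ/kT = 0.32653, 2.6531, 4.1254.
Z = Σ gᵢe^(−Eᵢ/kT) = 1·e^(−0.32653) + 5·e^(−2.6531) + 6·e^(−4.1254) = 0.72142 + 0.35216 + 0.096942 = 1.1705.
P₂ = g₂ e^(−E₂/kT) / Z = 0.096942/1.1705 = 0.0828.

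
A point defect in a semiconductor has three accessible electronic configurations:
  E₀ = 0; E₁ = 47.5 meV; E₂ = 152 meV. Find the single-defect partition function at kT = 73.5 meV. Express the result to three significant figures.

Eᵢ/kT = 0, 0.64626, 2.0680.
Z = Σ e^(−Eᵢ/kT) = e^(−0) + e^(−0.64626) + e^(−2.0680) = 1.0000 + 0.52400 + 0.12644 = 1.6504.

Z = 1.65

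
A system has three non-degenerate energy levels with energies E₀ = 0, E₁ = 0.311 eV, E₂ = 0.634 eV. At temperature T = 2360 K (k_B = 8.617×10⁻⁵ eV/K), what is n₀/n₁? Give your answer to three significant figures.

k_BT = 8.617×10⁻⁵ × 2360 K = 0.20336 eV.
n₀/n₁ = exp[−(E₀−E₁)/kT] = exp(−(-0.311 eV)/(0.20336 eV)) = exp(1.5293) = 4.61.

4.61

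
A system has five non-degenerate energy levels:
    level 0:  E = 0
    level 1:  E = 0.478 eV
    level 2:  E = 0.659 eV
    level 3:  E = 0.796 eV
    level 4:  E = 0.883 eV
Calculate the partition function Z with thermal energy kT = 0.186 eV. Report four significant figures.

Eᵢ/kT = 0, 2.56989, 3.54301, 4.27957, 4.74731.
Z = Σ e^(−Eᵢ/kT) = e^(−0) + e^(−2.56989) + e^(−3.54301) + e^(−4.27957) + e^(−4.74731) = 1.00000 + 0.0765440 + 0.0289261 + 0.0138486 + 0.00867500 = 1.12799.

Z = 1.128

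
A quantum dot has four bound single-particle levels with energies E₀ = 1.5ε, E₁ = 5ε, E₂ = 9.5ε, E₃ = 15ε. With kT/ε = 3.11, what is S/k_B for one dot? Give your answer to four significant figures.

0.7836

Eᵢ/kT = 0.482315, 1.60772, 3.05466, 4.82315.
Z = Σ e^(−Eᵢ/kT) = e^(−0.482315) + e^(−1.60772) + e^(−3.05466) + e^(−4.82315) = 0.617353 + 0.200344 + 0.0471387 + 0.00804142 = 0.872877.
⟨E⟩ = Σ EᵢPᵢ = 2.85973 ε.
S/k_B = ln Z + ⟨E⟩/kT = ln(0.872877) + 2.85973/3.11 = -0.135961 + 0.919527 = 0.7836.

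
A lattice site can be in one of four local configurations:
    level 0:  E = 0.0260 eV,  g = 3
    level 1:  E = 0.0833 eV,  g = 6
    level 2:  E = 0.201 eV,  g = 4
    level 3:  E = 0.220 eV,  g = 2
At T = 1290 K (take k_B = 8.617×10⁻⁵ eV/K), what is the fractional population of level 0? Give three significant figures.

0.387

k_BT = 8.617×10⁻⁵ × 1290 K = 0.11116 eV.
Eᵢ/kT = 0.23390, 0.74937, 1.8082, 1.9791.
Z = Σ gᵢe^(−Eᵢ/kT) = 3·e^(−0.23390) + 6·e^(−0.74937) + 4·e^(−1.8082) + 2·e^(−1.9791) = 2.3743 + 2.8360 + 0.65580 + 0.27639 = 6.1425.
P₀ = g₀ e^(−E₀/kT) / Z = 2.3743/6.1425 = 0.387.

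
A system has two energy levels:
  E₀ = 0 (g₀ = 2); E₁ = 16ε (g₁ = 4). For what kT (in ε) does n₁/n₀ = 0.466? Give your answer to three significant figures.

n₁/n₀ = (g₁/g₀) exp[−(E₁−E₀)/kT] = 0.466.
⇒ (E₁−E₀)/kT = ln((4/2)/0.466) = ln(4.2918) = 1.4567.
kT = 16ε / 1.4567 = 11.0 ε.

11.0 ε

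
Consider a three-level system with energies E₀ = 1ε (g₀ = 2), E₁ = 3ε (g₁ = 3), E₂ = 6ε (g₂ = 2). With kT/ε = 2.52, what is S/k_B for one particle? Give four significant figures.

1.736

Eᵢ/kT = 0.396825, 1.19048, 2.38095.
Z = Σ gᵢe^(−Eᵢ/kT) = 2·e^(−0.396825) + 3·e^(−1.19048) + 2·e^(−2.38095) = 1.34490 + 0.912226 + 0.184925 = 2.44205.
⟨E⟩ = Σ EᵢPᵢ = 2.12573 ε.
S/k_B = ln Z + ⟨E⟩/kT = ln(2.44205) + 2.12573/2.52 = 0.892838 + 0.843544 = 1.736.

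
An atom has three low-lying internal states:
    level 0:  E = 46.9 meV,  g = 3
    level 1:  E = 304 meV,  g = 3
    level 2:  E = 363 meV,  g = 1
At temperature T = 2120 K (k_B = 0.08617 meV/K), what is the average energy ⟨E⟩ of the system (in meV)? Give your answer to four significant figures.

k_BT = 0.08617 × 2120 K = 182.680 meV.
Eᵢ/kT = 0.256733, 1.66411, 1.98708.
Z = Σ gᵢe^(−Eᵢ/kT) = 3·e^(−0.256733) + 3·e^(−1.66411) + 1·e^(−1.98708) = 2.32072 + 0.568077 + 0.137095 = 3.02589.
⟨E⟩ = Σ Eᵢ gᵢe^(−Eᵢ/kT) / Z = (46.9·2.32072 + 304·0.568077 + 363·0.137095) / 3.02589 = 109.5 meV.

109.5 meV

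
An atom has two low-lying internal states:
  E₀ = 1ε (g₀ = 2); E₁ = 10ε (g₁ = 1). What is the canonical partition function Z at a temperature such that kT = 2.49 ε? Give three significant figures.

Z = 1.36

Eᵢ/kT = 0.40161, 4.0161.
Z = Σ gᵢe^(−Eᵢ/kT) = 2·e^(−0.40161) + 1·e^(−4.0161) = 1.3385 + 0.018023 = 1.3565.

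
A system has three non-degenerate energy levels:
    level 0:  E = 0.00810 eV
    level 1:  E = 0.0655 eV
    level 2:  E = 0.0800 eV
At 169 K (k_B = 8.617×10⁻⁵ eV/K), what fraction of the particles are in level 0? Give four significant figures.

k_BT = 8.617×10⁻⁵ × 169 K = 0.0145627 eV.
Eᵢ/kT = 0.556216, 4.49779, 5.49349.
Z = Σ e^(−Eᵢ/kT) = e^(−0.556216) + e^(−4.49779) + e^(−5.49349) = 0.573375 + 0.0111336 + 0.00411346 = 0.588622.
P₀ = e^(−E₀/kT) / Z = 0.573375/0.588622 = 0.9741.

0.9741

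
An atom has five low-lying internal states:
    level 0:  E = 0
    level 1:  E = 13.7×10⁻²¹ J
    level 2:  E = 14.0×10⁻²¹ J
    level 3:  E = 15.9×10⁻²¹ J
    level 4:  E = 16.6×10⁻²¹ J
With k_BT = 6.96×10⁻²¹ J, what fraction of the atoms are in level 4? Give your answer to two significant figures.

0.063

Eᵢ/kT = 0, 1.968, 2.011, 2.284, 2.385.
Z = Σ e^(−Eᵢ/kT) = e^(−0) + e^(−1.968) + e^(−2.011) + e^(−2.284) + e^(−2.385) = 1.000 + 0.1397 + 0.1339 + 0.1019 + 0.09209 = 1.468.
P₄ = e^(−E₄/kT) / Z = 0.09209/1.468 = 0.063.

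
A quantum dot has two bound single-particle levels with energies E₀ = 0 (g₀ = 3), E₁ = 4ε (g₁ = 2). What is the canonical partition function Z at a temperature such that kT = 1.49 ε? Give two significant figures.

Z = 3.1

Eᵢ/kT = 0, 2.685.
Z = Σ gᵢe^(−Eᵢ/kT) = 3·e^(−0) + 2·e^(−2.685) = 3.000 + 0.1364 = 3.136.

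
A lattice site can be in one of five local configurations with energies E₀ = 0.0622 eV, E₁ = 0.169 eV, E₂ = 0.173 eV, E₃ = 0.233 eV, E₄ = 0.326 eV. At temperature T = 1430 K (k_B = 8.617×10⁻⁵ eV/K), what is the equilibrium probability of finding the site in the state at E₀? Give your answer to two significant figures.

k_BT = 8.617×10⁻⁵ × 1430 K = 0.1232 eV.
Eᵢ/kT = 0.5049, 1.372, 1.404, 1.891, 2.646.
Z = Σ e^(−Eᵢ/kT) = e^(−0.5049) + e^(−1.372) + e^(−1.404) + e^(−1.891) + e^(−2.646) = 0.6036 + 0.2536 + 0.2456 + 0.1509 + 0.07093 = 1.325.
P₀ = e^(−E₀/kT) / Z = 0.6036/1.325 = 0.46.

0.46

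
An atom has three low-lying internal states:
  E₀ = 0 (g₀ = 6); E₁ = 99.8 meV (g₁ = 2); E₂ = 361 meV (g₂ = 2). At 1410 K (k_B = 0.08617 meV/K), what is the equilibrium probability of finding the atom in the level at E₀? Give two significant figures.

0.86

k_BT = 0.08617 × 1410 K = 121.5 meV.
Eᵢ/kT = 0, 0.8214, 2.971.
Z = Σ gᵢe^(−Eᵢ/kT) = 6·e^(−0) + 2·e^(−0.8214) + 2·e^(−2.971) = 6.000 + 0.8796 + 0.1025 = 6.982.
P₀ = g₀ e^(−E₀/kT) / Z = 6.000/6.982 = 0.86.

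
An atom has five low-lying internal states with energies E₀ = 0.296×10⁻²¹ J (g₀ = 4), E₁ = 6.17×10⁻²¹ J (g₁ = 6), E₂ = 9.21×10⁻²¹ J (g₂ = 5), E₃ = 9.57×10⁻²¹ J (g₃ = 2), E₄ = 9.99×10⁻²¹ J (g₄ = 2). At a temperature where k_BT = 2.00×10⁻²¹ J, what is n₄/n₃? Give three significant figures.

n₄/n₃ = (g₄/g₃) exp[−(E₄−E₃)/kT] = (2/2) × exp(−(0.42 ×10⁻²¹ J)/(2.00 ×10⁻²¹ J)) = (2/2) × exp(-0.21000) = 0.811.

0.811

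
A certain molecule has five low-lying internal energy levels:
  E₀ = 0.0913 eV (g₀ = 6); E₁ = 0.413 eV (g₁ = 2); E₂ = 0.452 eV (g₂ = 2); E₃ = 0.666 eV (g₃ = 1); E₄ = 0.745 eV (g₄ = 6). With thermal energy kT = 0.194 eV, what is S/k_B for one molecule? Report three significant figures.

Eᵢ/kT = 0.47062, 2.1289, 2.3299, 3.4330, 3.8402.
Z = Σ gᵢe^(−Eᵢ/kT) = 6·e^(−0.47062) + 2·e^(−2.1289) + 2·e^(−2.3299) + 1·e^(−3.4330) + 6·e^(−3.8402) = 3.7477 + 0.23794 + 0.19461 + 0.032290 + 0.12894 = 4.3415.
⟨E⟩ = Σ EᵢPᵢ = 0.14879 eV.
S/k_B = ln Z + ⟨E⟩/kT = ln(4.3415) + 0.14879/0.194 = 1.4682 + 0.76696 = 2.24.

2.24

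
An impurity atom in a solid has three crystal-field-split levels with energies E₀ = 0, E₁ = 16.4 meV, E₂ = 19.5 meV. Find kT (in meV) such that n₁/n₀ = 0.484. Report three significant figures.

22.6 meV

n₁/n₀ = exp[−(E₁−E₀)/kT] = 0.484.
⇒ (E₁−E₀)/kT = ln(1/0.484) = ln(2.0661) = 0.72566.
kT = 16.4 meV / 0.72566 = 22.6 meV.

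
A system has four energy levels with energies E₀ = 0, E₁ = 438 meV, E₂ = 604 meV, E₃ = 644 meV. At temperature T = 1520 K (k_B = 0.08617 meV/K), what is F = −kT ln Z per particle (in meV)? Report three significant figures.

k_BT = 0.08617 × 1520 K = 130.98 meV.
Eᵢ/kT = 0, 3.3440, 4.6114, 4.9168.
Z = Σ e^(−Eᵢ/kT) = e^(−0) + e^(−3.3440) + e^(−4.6114) + e^(−4.9168) = 1.0000 + 0.035295 + 0.0099379 + 0.0073225 = 1.0526.
F = −kT ln Z = −130.98 × ln(1.0526) = −130.98 × 0.051263 = -6.71 meV.

-6.71 meV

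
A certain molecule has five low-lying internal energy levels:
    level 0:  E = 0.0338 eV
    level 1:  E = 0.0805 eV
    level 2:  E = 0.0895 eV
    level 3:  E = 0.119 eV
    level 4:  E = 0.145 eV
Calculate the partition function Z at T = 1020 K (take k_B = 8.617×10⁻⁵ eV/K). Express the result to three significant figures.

Z = 1.89

k_BT = 8.617×10⁻⁵ × 1020 K = 0.087893 eV.
Eᵢ/kT = 0.38456, 0.91589, 1.0183, 1.3539, 1.6497.
Z = Σ e^(−Eᵢ/kT) = e^(−0.38456) + e^(−0.91589) + e^(−1.0183) + e^(−1.3539) + e^(−1.6497) = 0.68075 + 0.40016 + 0.36121 + 0.25823 + 0.19211 = 1.8925.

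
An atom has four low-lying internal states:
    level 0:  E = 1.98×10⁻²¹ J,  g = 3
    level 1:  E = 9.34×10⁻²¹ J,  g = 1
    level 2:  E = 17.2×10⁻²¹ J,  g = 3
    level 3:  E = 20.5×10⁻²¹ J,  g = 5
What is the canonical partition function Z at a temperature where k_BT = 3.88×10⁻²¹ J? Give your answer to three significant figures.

Eᵢ/kT = 0.51031, 2.4072, 4.4330, 5.2835.
Z = Σ gᵢe^(−Eᵢ/kT) = 3·e^(−0.51031) + 1·e^(−2.4072) + 3·e^(−4.4330) + 5·e^(−5.2835) = 1.8009 + 0.090067 + 0.035636 + 0.025373 = 1.9520.

Z = 1.95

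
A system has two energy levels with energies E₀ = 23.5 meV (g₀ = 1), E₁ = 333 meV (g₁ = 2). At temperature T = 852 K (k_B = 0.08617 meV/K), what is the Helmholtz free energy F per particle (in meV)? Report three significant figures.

k_BT = 0.08617 × 852 K = 73.417 meV.
Eᵢ/kT = 0.32009, 4.5357.
Z = Σ gᵢe^(−Eᵢ/kT) = 1·e^(−0.32009) + 2·e^(−4.5357) = 0.72608 + 0.021439 = 0.74752.
F = −kT ln Z = −73.417 × ln(0.74752) = −73.417 × -0.29099 = 21.4 meV.

21.4 meV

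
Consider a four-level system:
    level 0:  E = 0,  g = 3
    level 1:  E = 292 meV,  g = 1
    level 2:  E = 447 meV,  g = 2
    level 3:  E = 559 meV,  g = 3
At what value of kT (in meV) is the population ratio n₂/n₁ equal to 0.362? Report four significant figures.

n₂/n₁ = (g₂/g₁) exp[−(E₂−E₁)/kT] = 0.362.
⇒ (E₂−E₁)/kT = ln((2/1)/0.362) = ln(5.52486) = 1.70926.
kT = 155 meV / 1.70926 = 90.68 meV.

90.68 meV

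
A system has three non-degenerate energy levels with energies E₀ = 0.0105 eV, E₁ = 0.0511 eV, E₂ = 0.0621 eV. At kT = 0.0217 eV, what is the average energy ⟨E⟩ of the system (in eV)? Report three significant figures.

0.0194 eV

Eᵢ/kT = 0.48387, 2.3548, 2.8618.
Z = Σ e^(−Eᵢ/kT) = e^(−0.48387) + e^(−2.3548) + e^(−2.8618) = 0.61639 + 0.094912 + 0.057166 = 0.76847.
⟨E⟩ = Σ Eᵢ e^(−Eᵢ/kT) / Z = (0.0105·0.61639 + 0.0511·0.094912 + 0.0621·0.057166) / 0.76847 = 0.0194 eV.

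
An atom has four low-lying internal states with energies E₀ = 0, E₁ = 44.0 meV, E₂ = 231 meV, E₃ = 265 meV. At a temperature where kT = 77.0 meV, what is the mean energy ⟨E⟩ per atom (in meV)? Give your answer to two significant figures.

27 meV

Eᵢ/kT = 0, 0.5714, 3.000, 3.442.
Z = Σ e^(−Eᵢ/kT) = e^(−0) + e^(−0.5714) + e^(−3.000) + e^(−3.442) = 1.000 + 0.5647 + 0.04979 + 0.03200 = 1.646.
⟨E⟩ = Σ Eᵢ e^(−Eᵢ/kT) / Z = (0·1.000 + 44.0·0.5647 + 231·0.04979 + 265·0.03200) / 1.646 = 27 meV.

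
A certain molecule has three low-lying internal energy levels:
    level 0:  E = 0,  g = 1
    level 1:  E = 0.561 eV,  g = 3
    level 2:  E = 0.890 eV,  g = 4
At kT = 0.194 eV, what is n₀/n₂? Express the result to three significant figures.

24.6

n₀/n₂ = (g₀/g₂) exp[−(E₀−E₂)/kT] = (1/4) × exp(−(-0.890 eV)/(0.194 eV)) = (1/4) × exp(4.5876) = 24.6.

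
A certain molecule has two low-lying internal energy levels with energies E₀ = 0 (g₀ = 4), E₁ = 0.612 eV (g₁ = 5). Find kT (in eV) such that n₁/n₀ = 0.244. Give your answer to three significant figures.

n₁/n₀ = (g₁/g₀) exp[−(E₁−E₀)/kT] = 0.244.
⇒ (E₁−E₀)/kT = ln((5/4)/0.244) = ln(5.1230) = 1.6337.
kT = 0.612 eV / 1.6337 = 0.375 eV.

0.375 eV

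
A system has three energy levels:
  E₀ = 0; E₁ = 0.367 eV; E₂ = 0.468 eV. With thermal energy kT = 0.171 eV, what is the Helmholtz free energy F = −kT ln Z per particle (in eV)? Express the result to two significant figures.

Eᵢ/kT = 0, 2.146, 2.737.
Z = Σ e^(−Eᵢ/kT) = e^(−0) + e^(−2.146) + e^(−2.737) = 1.000 + 0.1170 + 0.06476 = 1.182.
F = −kT ln Z = −0.171 × ln(1.182) = −0.171 × 0.1672 = -0.029 eV.

-0.029 eV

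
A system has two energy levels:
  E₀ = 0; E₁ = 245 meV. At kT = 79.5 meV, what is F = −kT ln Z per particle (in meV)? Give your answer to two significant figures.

-3.6 meV

Eᵢ/kT = 0, 3.082.
Z = Σ e^(−Eᵢ/kT) = e^(−0) + e^(−3.082) = 1.000 + 0.04587 = 1.046.
F = −kT ln Z = −79.5 × ln(1.046) = −79.5 × 0.04497 = -3.6 meV.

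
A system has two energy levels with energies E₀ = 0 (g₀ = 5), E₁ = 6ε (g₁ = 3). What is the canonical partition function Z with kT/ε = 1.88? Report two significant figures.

Z = 5.1

Eᵢ/kT = 0, 3.191.
Z = Σ gᵢe^(−Eᵢ/kT) = 5·e^(−0) + 3·e^(−3.191) = 5.000 + 0.1234 = 5.123.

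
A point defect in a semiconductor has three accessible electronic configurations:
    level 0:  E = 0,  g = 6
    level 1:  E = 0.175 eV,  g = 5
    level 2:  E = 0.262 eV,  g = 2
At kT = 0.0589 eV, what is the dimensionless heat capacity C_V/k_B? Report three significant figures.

Eᵢ/kT = 0, 2.9711, 4.4482.
Z = Σ gᵢe^(−Eᵢ/kT) = 6·e^(−0) + 5·e^(−2.9711) + 2·e^(−4.4482) = 6.0000 + 0.25623 + 0.023399 = 6.2796.
⟨E⟩ = 0.0081169 eV, ⟨E²⟩ = 0.0015054 eV².
C_V/k_B = (⟨E²⟩ − ⟨E⟩²)/(kT)² = (0.0015054 − 0.000065884)/0.0034692 = 0.415.

0.415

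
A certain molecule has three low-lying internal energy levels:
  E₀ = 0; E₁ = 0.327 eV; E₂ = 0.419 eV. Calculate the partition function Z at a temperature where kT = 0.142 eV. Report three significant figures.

Eᵢ/kT = 0, 2.3028, 2.9507.
Z = Σ e^(−Eᵢ/kT) = e^(−0) + e^(−2.3028) + e^(−2.9507) = 1.0000 + 0.099979 + 0.052303 = 1.1523.

Z = 1.15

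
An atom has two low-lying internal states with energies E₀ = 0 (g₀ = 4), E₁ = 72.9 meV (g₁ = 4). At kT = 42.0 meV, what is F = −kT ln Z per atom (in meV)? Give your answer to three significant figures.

Eᵢ/kT = 0, 1.7357.
Z = Σ gᵢe^(−Eᵢ/kT) = 4·e^(−0) + 4·e^(−1.7357) = 4.0000 + 0.70511 = 4.7051.
F = −kT ln Z = −42.0 × ln(4.7051) = −42.0 × 1.5486 = -65.0 meV.

-65.0 meV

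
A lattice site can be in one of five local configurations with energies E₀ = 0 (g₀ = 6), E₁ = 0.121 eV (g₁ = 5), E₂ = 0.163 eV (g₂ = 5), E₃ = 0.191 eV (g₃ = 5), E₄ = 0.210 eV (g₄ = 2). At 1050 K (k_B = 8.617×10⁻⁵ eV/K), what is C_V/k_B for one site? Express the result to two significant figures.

k_BT = 8.617×10⁻⁵ × 1050 K = 0.09048 eV.
Eᵢ/kT = 0, 1.337, 1.802, 2.111, 2.321.
Z = Σ gᵢe^(−Eᵢ/kT) = 6·e^(−0) + 5·e^(−1.337) + 5·e^(−1.802) + 5·e^(−2.111) + 2·e^(−2.321) = 6.000 + 1.313 + 0.8248 + 0.6056 + 0.1964 = 8.940.
⟨E⟩ = 0.05036 eV, ⟨E²⟩ = 0.008042 eV².
C_V/k_B = (⟨E²⟩ − ⟨E⟩²)/(kT)² = (0.008042 − 0.002536)/0.008187 = 0.67.

0.67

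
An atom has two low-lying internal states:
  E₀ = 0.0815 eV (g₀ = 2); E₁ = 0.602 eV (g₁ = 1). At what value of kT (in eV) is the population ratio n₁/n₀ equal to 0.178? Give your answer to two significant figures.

n₁/n₀ = (g₁/g₀) exp[−(E₁−E₀)/kT] = 0.178.
⇒ (E₁−E₀)/kT = ln((1/2)/0.178) = ln(2.809) = 1.033.
kT = 0.5205 eV / 1.033 = 0.50 eV.

0.50 eV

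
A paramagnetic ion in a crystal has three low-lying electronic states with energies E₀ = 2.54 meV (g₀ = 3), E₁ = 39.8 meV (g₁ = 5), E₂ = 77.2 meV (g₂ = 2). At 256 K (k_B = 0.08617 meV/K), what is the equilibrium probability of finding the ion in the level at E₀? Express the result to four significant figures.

0.7516

k_BT = 0.08617 × 256 K = 22.0595 meV.
Eᵢ/kT = 0.115143, 1.80421, 3.49963.
Z = Σ gᵢe^(−Eᵢ/kT) = 3·e^(−0.115143) + 5·e^(−1.80421) + 2·e^(−3.49963) = 2.67372 + 0.823022 + 0.0604171 = 3.55716.
P₀ = g₀ e^(−E₀/kT) / Z = 2.67372/3.55716 = 0.7516.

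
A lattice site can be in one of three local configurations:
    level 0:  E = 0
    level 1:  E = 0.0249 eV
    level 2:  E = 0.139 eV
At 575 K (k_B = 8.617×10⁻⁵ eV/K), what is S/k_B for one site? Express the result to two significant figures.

0.79

k_BT = 8.617×10⁻⁵ × 575 K = 0.04955 eV.
Eᵢ/kT = 0, 0.5025, 2.805.
Z = Σ e^(−Eᵢ/kT) = e^(−0) + e^(−0.5025) + e^(−2.805) = 1.000 + 0.6050 + 0.06051 = 1.666.
⟨E⟩ = Σ EᵢPᵢ = 0.01409 eV.
S/k_B = ln Z + ⟨E⟩/kT = ln(1.666) + 0.01409/0.04955 = 0.5104 + 0.2844 = 0.79.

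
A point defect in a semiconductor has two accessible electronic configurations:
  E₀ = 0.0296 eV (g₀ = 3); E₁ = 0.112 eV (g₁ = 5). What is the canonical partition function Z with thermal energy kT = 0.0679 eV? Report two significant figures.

Eᵢ/kT = 0.4359, 1.649.
Z = Σ gᵢe^(−Eᵢ/kT) = 3·e^(−0.4359) + 5·e^(−1.649) = 1.940 + 0.9612 = 2.901.

Z = 2.9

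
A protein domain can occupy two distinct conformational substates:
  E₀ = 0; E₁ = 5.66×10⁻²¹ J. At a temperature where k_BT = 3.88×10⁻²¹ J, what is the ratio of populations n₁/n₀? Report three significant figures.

n₁/n₀ = exp[−(E₁−E₀)/kT] = exp(−(5.66 ×10⁻²¹ J)/(3.88 ×10⁻²¹ J)) = exp(-1.4588) = 0.233.

0.233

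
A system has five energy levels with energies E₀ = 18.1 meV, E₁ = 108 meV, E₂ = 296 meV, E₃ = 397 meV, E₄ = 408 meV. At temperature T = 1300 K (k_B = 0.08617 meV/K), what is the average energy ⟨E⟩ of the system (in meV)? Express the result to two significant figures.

k_BT = 0.08617 × 1300 K = 112.0 meV.
Eᵢ/kT = 0.1616, 0.9643, 2.643, 3.545, 3.643.
Z = Σ e^(−Eᵢ/kT) = e^(−0.1616) + e^(−0.9643) + e^(−2.643) + e^(−3.545) + e^(−3.643) = 0.8508 + 0.3812 + 0.07115 + 0.02887 + 0.02617 = 1.358.
⟨E⟩ = Σ Eᵢ e^(−Eᵢ/kT) / Z = (18.1·0.8508 + 108·0.3812 + 296·0.07115 + 397·0.02887 + 408·0.02617) / 1.358 = 73 meV.

73 meV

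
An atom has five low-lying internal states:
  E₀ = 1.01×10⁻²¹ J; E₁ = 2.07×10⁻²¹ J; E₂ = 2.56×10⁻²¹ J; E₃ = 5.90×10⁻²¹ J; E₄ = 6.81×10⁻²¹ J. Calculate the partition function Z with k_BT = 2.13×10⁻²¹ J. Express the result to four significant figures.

Z = 1.405

Eᵢ/kT = 0.474178, 0.971831, 1.20188, 2.76995, 3.19718.
Z = Σ e^(−Eᵢ/kT) = e^(−0.474178) + e^(−0.971831) + e^(−1.20188) + e^(−2.76995) + e^(−3.19718) = 0.622396 + 0.378390 + 0.300628 + 0.0626651 + 0.0408773 = 1.40496.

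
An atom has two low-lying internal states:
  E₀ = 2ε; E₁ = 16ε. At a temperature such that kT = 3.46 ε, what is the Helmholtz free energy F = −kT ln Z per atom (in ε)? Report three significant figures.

1.94 ε

Eᵢ/kT = 0.57803, 4.6243.
Z = Σ e^(−Eᵢ/kT) = e^(−0.57803) + e^(−4.6243) = 0.56100 + 0.0098105 = 0.57081.
F = −kT ln Z = −3.46 × ln(0.57081) = −3.46 × -0.56070 = 1.94 ε.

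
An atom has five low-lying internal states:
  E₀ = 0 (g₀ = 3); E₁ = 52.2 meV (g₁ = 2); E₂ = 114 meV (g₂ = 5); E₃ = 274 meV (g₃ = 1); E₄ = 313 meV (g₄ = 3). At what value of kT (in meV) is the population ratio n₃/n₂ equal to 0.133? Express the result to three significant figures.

392 meV

n₃/n₂ = (g₃/g₂) exp[−(E₃−E₂)/kT] = 0.133.
⇒ (E₃−E₂)/kT = ln((1/5)/0.133) = ln(1.5038) = 0.40800.
kT = 160 meV / 0.40800 = 392 meV.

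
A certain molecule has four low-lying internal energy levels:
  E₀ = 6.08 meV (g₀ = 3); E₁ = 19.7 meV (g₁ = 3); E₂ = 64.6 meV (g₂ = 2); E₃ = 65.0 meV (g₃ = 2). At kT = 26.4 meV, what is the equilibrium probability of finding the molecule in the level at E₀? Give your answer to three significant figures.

Eᵢ/kT = 0.23030, 0.74621, 2.4470, 2.4621.
Z = Σ gᵢe^(−Eᵢ/kT) = 3·e^(−0.23030) + 3·e^(−0.74621) + 2·e^(−2.4470) + 2·e^(−2.4621) = 2.3829 + 1.4225 + 0.17311 + 0.17051 = 4.1490.
P₀ = g₀ e^(−E₀/kT) / Z = 2.3829/4.1490 = 0.574.

0.574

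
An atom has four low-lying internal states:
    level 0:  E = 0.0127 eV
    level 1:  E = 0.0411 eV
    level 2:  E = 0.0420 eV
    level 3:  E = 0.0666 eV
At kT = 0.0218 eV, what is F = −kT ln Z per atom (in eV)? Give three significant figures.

0.00222 eV

Eᵢ/kT = 0.58257, 1.8853, 1.9266, 3.0550.
Z = Σ e^(−Eᵢ/kT) = e^(−0.58257) + e^(−1.8853) + e^(−1.9266) + e^(−3.0550) = 0.55846 + 0.15178 + 0.14564 + 0.047123 = 0.90300.
F = −kT ln Z = −0.0218 × ln(0.90300) = −0.0218 × -0.10203 = 0.00222 eV.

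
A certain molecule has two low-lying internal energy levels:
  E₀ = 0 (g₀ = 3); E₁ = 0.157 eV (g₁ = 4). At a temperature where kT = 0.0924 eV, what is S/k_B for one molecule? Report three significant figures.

Eᵢ/kT = 0, 1.6991.
Z = Σ gᵢe^(−Eᵢ/kT) = 3·e^(−0) + 4·e^(−1.6991) = 3.0000 + 0.73139 = 3.7314.
⟨E⟩ = Σ EᵢPᵢ = 0.030773 eV.
S/k_B = ln Z + ⟨E⟩/kT = ln(3.7314) + 0.030773/0.0924 = 1.3168 + 0.33304 = 1.65.

1.65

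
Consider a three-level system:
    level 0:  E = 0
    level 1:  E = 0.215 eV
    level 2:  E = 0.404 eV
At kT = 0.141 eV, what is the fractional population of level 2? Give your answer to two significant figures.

0.045

Eᵢ/kT = 0, 1.525, 2.865.
Z = Σ e^(−Eᵢ/kT) = e^(−0) + e^(−1.525) + e^(−2.865) = 1.000 + 0.2176 + 0.05698 = 1.275.
P₂ = e^(−E₂/kT) / Z = 0.05698/1.275 = 0.045.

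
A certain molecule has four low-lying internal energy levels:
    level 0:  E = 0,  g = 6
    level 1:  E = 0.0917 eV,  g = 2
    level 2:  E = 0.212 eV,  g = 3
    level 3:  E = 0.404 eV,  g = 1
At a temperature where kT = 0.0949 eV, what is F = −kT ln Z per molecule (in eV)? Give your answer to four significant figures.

Eᵢ/kT = 0, 0.966280, 2.23393, 4.25711.
Z = Σ gᵢe^(−Eᵢ/kT) = 6·e^(−0) + 2·e^(−0.966280) + 3·e^(−2.23393) + 1·e^(−4.25711) = 6.00000 + 0.760992 + 0.321320 + 0.0141632 = 7.09648.
F = −kT ln Z = −0.0949 × ln(7.09648) = −0.0949 × 1.95960 = -0.1860 eV.

-0.1860 eV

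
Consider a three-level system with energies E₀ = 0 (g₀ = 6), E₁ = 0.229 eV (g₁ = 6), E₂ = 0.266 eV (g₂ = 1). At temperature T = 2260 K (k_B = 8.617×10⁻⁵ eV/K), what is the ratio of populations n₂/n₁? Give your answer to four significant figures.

0.1378

k_BT = 8.617×10⁻⁵ × 2260 K = 0.194744 eV.
n₂/n₁ = (g₂/g₁) exp[−(E₂−E₁)/kT] = (1/6) × exp(−(0.037 eV)/(0.194744 eV)) = (1/6) × exp(-0.189993) = 0.1378.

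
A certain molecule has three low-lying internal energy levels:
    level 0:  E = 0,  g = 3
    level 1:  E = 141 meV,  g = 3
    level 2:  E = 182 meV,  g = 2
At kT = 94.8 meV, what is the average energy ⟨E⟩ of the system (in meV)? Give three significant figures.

Eᵢ/kT = 0, 1.4873, 1.9198.
Z = Σ gᵢe^(−Eᵢ/kT) = 3·e^(−0) + 3·e^(−1.4873) + 2·e^(−1.9198) = 3.0000 + 0.67795 + 0.29327 = 3.9712.
⟨E⟩ = Σ Eᵢ gᵢe^(−Eᵢ/kT) / Z = (0·3.0000 + 141·0.67795 + 182·0.29327) / 3.9712 = 37.5 meV.

37.5 meV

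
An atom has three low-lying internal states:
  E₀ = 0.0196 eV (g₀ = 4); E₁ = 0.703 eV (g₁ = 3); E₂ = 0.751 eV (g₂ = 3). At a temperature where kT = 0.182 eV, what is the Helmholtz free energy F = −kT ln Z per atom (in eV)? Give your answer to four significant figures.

Eᵢ/kT = 0.107692, 3.86264, 4.12637.
Z = Σ gᵢe^(−Eᵢ/kT) = 4·e^(−0.107692) + 3·e^(−3.86264) + 3·e^(−4.12637) = 3.59162 + 0.0630374 + 0.0484241 = 3.70308.
F = −kT ln Z = −0.182 × ln(3.70308) = −0.182 × 1.30916 = -0.2383 eV.

-0.2383 eV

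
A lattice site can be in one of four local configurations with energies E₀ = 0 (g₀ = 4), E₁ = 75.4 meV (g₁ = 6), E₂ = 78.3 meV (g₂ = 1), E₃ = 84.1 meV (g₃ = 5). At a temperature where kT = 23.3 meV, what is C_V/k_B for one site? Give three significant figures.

Eᵢ/kT = 0, 3.2361, 3.3605, 3.6094.
Z = Σ gᵢe^(−Eᵢ/kT) = 4·e^(−0) + 6·e^(−3.2361) + 1·e^(−3.3605) + 5·e^(−3.6094) = 4.0000 + 0.23590 + 0.034718 + 0.13534 = 4.4060.
⟨E⟩ = 7.2373 meV, ⟨E²⟩ = 569.95 meV².
C_V/k_B = (⟨E²⟩ − ⟨E⟩²)/(kT)² = (569.95 − 52.379)/542.89 = 0.953.

0.953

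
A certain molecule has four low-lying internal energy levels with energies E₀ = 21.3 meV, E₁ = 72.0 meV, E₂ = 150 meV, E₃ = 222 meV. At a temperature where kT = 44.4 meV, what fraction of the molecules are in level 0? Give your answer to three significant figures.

Eᵢ/kT = 0.47973, 1.6216, 3.3784, 5.0000.
Z = Σ e^(−Eᵢ/kT) = e^(−0.47973) + e^(−1.6216) + e^(−3.3784) + e^(−5.0000) = 0.61895 + 0.19758 + 0.034102 + 0.0067379 = 0.85737.
P₀ = e^(−E₀/kT) / Z = 0.61895/0.85737 = 0.722.

0.722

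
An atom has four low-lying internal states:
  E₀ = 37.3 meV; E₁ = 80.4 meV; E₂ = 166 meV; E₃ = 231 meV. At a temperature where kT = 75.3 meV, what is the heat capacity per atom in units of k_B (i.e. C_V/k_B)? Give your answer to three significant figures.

Eᵢ/kT = 0.49535, 1.0677, 2.2045, 3.0677.
Z = Σ e^(−Eᵢ/kT) = e^(−0.49535) + e^(−1.0677) + e^(−2.2045) + e^(−3.0677) = 0.60936 + 0.34380 + 0.11031 + 0.046528 = 1.1100.
⟨E⟩ = 71.559 meV, ⟨E²⟩ = 7741.1 meV².
C_V/k_B = (⟨E²⟩ − ⟨E⟩²)/(kT)² = (7741.1 − 5120.7)/5670.1 = 0.462.

0.462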